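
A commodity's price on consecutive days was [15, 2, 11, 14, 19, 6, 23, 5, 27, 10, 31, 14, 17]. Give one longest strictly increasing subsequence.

2, 11, 14, 19, 23, 27, 31

Patience tails give the LIS length; then backtrack through the dp parents:
15 → extends → [15]
2 → replaces 15 → [2]
11 → extends → [2, 11]
14 → extends → [2, 11, 14]
19 → extends → [2, 11, 14, 19]
6 → replaces 11 → [2, 6, 14, 19]
23 → extends → [2, 6, 14, 19, 23]
5 → replaces 6 → [2, 5, 14, 19, 23]
27 → extends → [2, 5, 14, 19, 23, 27]
10 → replaces 14 → [2, 5, 10, 19, 23, 27]
31 → extends → [2, 5, 10, 19, 23, 27, 31]
14 → replaces 19 → [2, 5, 10, 14, 23, 27, 31]
17 → replaces 23 → [2, 5, 10, 14, 17, 27, 31]
Length 7; one witness is 2, 11, 14, 19, 23, 27, 31.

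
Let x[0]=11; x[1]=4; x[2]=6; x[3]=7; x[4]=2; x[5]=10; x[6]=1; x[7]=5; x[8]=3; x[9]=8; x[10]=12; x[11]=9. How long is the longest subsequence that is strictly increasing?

5

Let dp[i] be the length of the longest such subsequence ending at index i:
i:      0  1  2  3  4  5  6  7  8  9 10 11
x[i]:  11  4  6  7  2 10  1  5  3  8 12  9
dp:     1  1  2  3  1  4  1  2  2  4  5  5
Maximum dp value is 5.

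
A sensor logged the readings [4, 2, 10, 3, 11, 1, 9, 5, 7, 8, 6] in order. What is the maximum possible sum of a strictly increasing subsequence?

25

Let S[i] be the best sum of a strictly increasing subsequence ending at i:
i:      1  2  3  4  5  6  7  8  9 10 11
a[i]:   4  2 10  3 11  1  9  5  7  8  6
S:      4  2 14  5 25  1 14 10 17 25 16
Maximum is 25 (e.g. 4 + 10 + 11).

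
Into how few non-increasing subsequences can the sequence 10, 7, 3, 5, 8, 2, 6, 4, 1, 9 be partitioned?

4

The minimum number of non-increasing subsequences covering a sequence equals the length of its longest strictly increasing subsequence.
LIS length is 4 (e.g. 3, 5, 8, 9), so 4 piles are needed.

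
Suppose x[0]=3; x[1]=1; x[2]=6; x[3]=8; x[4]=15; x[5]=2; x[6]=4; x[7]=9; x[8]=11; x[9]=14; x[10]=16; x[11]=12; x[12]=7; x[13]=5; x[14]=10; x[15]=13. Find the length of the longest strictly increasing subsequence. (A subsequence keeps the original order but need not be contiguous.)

7

Track the smallest tail for each achievable length (strict):
3 → extends → [3]
1 → replaces 3 → [1]
6 → extends → [1, 6]
8 → extends → [1, 6, 8]
15 → extends → [1, 6, 8, 15]
2 → replaces 6 → [1, 2, 8, 15]
4 → replaces 8 → [1, 2, 4, 15]
9 → replaces 15 → [1, 2, 4, 9]
11 → extends → [1, 2, 4, 9, 11]
14 → extends → [1, 2, 4, 9, 11, 14]
16 → extends → [1, 2, 4, 9, 11, 14, 16]
12 → replaces 14 → [1, 2, 4, 9, 11, 12, 16]
7 → replaces 9 → [1, 2, 4, 7, 11, 12, 16]
5 → replaces 7 → [1, 2, 4, 5, 11, 12, 16]
10 → replaces 11 → [1, 2, 4, 5, 10, 12, 16]
13 → replaces 16 → [1, 2, 4, 5, 10, 12, 13]
Seven tails, so the longest strictly increasing subsequence has length 7 (e.g. 3, 6, 8, 9, 11, 14, 16).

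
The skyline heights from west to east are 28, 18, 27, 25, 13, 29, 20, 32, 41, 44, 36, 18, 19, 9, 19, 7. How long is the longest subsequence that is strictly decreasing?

Let dp[i] be the longest strictly decreasing subsequence ending at i:
i:      1  2  3  4  5  6  7  8  9 10 11 12 13 14 15 16
a[i]:  28 18 27 25 13 29 20 32 41 44 36 18 19  9 19  7
dp:     1  2  2  3  4  1  4  1  1  1  2  5  5  6  5  7
Maximum is 7.

7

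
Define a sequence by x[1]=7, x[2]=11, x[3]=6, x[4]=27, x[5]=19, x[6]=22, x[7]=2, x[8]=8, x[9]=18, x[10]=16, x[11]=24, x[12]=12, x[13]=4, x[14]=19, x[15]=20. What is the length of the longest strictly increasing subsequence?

Let dp[i] be the length of the longest such subsequence ending at index i:
i:      1  2  3  4  5  6  7  8  9 10 11 12 13 14 15
x[i]:   7 11  6 27 19 22  2  8 18 16 24 12  4 19 20
dp:     1  2  1  3  3  4  1  2  3  3  5  3  2  4  5
Maximum dp value is 5.

5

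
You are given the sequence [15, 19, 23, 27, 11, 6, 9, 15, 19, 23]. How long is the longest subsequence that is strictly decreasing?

3

Let dp[i] be the longest strictly decreasing subsequence ending at i:
i:      1  2  3  4  5  6  7  8  9 10
a[i]:  15 19 23 27 11  6  9 15 19 23
dp:     1  1  1  1  2  3  3  2  2  2
Maximum is 3.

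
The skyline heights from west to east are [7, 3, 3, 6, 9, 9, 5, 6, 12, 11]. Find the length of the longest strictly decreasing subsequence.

3

Negate each value so 'decreasing' becomes 'increasing', then run patience tails on the negated sequence:
-7 → extends → [-7]
-3 → extends → [-7, -3]
-3 → already a tail → [-7, -3]
-6 → replaces -3 → [-7, -6]
-9 → replaces -7 → [-9, -6]
-9 → already a tail → [-9, -6]
-5 → extends → [-9, -6, -5]
-6 → already a tail → [-9, -6, -5]
-12 → replaces -9 → [-12, -6, -5]
-11 → replaces -6 → [-12, -11, -5]
Three tails, so the longest strictly decreasing subsequence of the original has length 3.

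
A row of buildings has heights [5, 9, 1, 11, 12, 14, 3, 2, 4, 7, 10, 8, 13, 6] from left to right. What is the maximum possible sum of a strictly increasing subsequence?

Let S[i] be the best sum of a strictly increasing subsequence ending at i:
i:      1  2  3  4  5  6  7  8  9 10 11 12 13 14
a[i]:   5  9  1 11 12 14  3  2  4  7 10  8 13  6
S:      5 14  1 25 37 51  4  3  8 15 25 23 50 14
Maximum is 51 (e.g. 5 + 9 + 11 + 12 + 14).

51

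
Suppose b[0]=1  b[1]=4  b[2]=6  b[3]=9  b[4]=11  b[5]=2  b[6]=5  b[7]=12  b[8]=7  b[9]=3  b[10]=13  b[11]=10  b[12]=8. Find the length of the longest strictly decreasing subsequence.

3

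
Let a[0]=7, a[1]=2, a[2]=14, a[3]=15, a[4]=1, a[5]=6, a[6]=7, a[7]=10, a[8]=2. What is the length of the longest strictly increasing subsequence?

Let dp[i] be the length of the longest such subsequence ending at index i:
i:      0  1  2  3  4  5  6  7  8
a[i]:   7  2 14 15  1  6  7 10  2
dp:     1  1  2  3  1  2  3  4  2
Maximum dp value is 4.

4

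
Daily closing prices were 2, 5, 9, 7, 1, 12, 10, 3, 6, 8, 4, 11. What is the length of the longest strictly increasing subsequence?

5

Let dp[i] be the length of the longest such subsequence ending at index i:
i:      1  2  3  4  5  6  7  8  9 10 11 12
a[i]:   2  5  9  7  1 12 10  3  6  8  4 11
dp:     1  2  3  3  1  4  4  2  3  4  3  5
Maximum dp value is 5.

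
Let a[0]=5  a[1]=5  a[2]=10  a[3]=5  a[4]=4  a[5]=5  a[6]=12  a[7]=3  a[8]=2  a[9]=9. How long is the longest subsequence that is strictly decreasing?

5

Negate each value so 'decreasing' becomes 'increasing', then run patience tails on the negated sequence:
-5 → extends → [-5]
-5 → already a tail → [-5]
-10 → replaces -5 → [-10]
-5 → extends → [-10, -5]
-4 → extends → [-10, -5, -4]
-5 → already a tail → [-10, -5, -4]
-12 → replaces -10 → [-12, -5, -4]
-3 → extends → [-12, -5, -4, -3]
-2 → extends → [-12, -5, -4, -3, -2]
-9 → replaces -5 → [-12, -9, -4, -3, -2]
Five tails, so the longest strictly decreasing subsequence of the original has length 5.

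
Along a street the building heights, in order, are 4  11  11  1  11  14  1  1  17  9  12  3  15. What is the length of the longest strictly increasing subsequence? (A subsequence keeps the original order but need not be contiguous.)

Track the smallest tail for each achievable length (strict):
4 → extends → [4]
11 → extends → [4, 11]
11 → already a tail → [4, 11]
1 → replaces 4 → [1, 11]
11 → already a tail → [1, 11]
14 → extends → [1, 11, 14]
1 → already a tail → [1, 11, 14]
1 → already a tail → [1, 11, 14]
17 → extends → [1, 11, 14, 17]
9 → replaces 11 → [1, 9, 14, 17]
12 → replaces 14 → [1, 9, 12, 17]
3 → replaces 9 → [1, 3, 12, 17]
15 → replaces 17 → [1, 3, 12, 15]
Four tails, so the longest strictly increasing subsequence has length 4 (e.g. 4, 11, 14, 17).

4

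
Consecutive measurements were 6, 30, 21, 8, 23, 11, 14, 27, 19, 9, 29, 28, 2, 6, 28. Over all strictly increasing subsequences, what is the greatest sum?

106

Let S[i] be the best sum of a strictly increasing subsequence ending at i:
i:       1   2   3   4   5   6   7   8   9  10  11  12  13  14  15
a[i]:    6  30  21   8  23  11  14  27  19   9  29  28   2   6  28
S:       6  36  27  14  50  25  39  77  58  23 106 105   2   8 105
Maximum is 106 (e.g. 6 + 21 + 23 + 27 + 29).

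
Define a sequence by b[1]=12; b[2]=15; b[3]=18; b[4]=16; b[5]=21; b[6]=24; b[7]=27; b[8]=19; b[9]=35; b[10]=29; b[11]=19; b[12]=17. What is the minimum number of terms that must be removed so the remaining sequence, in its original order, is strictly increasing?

5

Fewest deletions = n − (longest strictly increasing subsequence).
Patience tails:
12 → extends → [12]
15 → extends → [12, 15]
18 → extends → [12, 15, 18]
16 → replaces 18 → [12, 15, 16]
21 → extends → [12, 15, 16, 21]
24 → extends → [12, 15, 16, 21, 24]
27 → extends → [12, 15, 16, 21, 24, 27]
19 → replaces 21 → [12, 15, 16, 19, 24, 27]
35 → extends → [12, 15, 16, 19, 24, 27, 35]
29 → replaces 35 → [12, 15, 16, 19, 24, 27, 29]
19 → already a tail → [12, 15, 16, 19, 24, 27, 29]
17 → replaces 19 → [12, 15, 16, 17, 24, 27, 29]
Longest strictly increasing subsequence has length 7, so deletions = 12 − 7 = 5.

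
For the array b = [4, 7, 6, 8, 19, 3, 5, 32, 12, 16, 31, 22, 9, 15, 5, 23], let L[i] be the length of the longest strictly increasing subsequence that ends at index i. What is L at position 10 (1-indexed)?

5

dp[i] = 1 + max{dp[j] : j<i, b[j]<b[i]} (or 1 if no such j):
i:      1  2  3  4  5  6  7  8  9 10 11 12 13 14 15 16
b[i]:   4  7  6  8 19  3  5 32 12 16 31 22  9 15  5 23
dp:     1  2  2  3  4  1  2  5  4  5  6  6  4  5  2  7
At index 10 the value is 5.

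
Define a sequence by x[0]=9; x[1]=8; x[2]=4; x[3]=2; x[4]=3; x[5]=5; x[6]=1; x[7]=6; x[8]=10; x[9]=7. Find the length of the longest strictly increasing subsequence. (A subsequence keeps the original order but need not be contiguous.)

5

Let dp[i] be the length of the longest such subsequence ending at index i:
i:      0  1  2  3  4  5  6  7  8  9
x[i]:   9  8  4  2  3  5  1  6 10  7
dp:     1  1  1  1  2  3  1  4  5  5
Maximum dp value is 5.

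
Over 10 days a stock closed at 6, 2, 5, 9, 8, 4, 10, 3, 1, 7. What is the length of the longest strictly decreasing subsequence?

Negate each value so 'decreasing' becomes 'increasing', then run patience tails on the negated sequence:
-6 → extends → [-6]
-2 → extends → [-6, -2]
-5 → replaces -2 → [-6, -5]
-9 → replaces -6 → [-9, -5]
-8 → replaces -5 → [-9, -8]
-4 → extends → [-9, -8, -4]
-10 → replaces -9 → [-10, -8, -4]
-3 → extends → [-10, -8, -4, -3]
-1 → extends → [-10, -8, -4, -3, -1]
-7 → replaces -4 → [-10, -8, -7, -3, -1]
Five tails, so the longest strictly decreasing subsequence of the original has length 5.

5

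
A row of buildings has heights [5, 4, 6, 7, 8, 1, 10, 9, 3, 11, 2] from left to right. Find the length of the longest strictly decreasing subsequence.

4

Negate each value so 'decreasing' becomes 'increasing', then run patience tails on the negated sequence:
-5 → extends → [-5]
-4 → extends → [-5, -4]
-6 → replaces -5 → [-6, -4]
-7 → replaces -6 → [-7, -4]
-8 → replaces -7 → [-8, -4]
-1 → extends → [-8, -4, -1]
-10 → replaces -8 → [-10, -4, -1]
-9 → replaces -4 → [-10, -9, -1]
-3 → replaces -1 → [-10, -9, -3]
-11 → replaces -10 → [-11, -9, -3]
-2 → extends → [-11, -9, -3, -2]
Four tails, so the longest strictly decreasing subsequence of the original has length 4.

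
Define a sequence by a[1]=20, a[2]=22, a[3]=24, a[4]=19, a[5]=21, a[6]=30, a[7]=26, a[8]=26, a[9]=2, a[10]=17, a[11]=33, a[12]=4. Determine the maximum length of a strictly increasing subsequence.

Let dp[i] be the length of the longest such subsequence ending at index i:
i:      1  2  3  4  5  6  7  8  9 10 11 12
a[i]:  20 22 24 19 21 30 26 26  2 17 33  4
dp:     1  2  3  1  2  4  4  4  1  2  5  2
Maximum dp value is 5.

5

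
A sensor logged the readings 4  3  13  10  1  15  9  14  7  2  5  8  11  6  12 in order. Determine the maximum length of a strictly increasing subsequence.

6

Track the smallest tail for each achievable length (strict):
4 → extends → [4]
3 → replaces 4 → [3]
13 → extends → [3, 13]
10 → replaces 13 → [3, 10]
1 → replaces 3 → [1, 10]
15 → extends → [1, 10, 15]
9 → replaces 10 → [1, 9, 15]
14 → replaces 15 → [1, 9, 14]
7 → replaces 9 → [1, 7, 14]
2 → replaces 7 → [1, 2, 14]
5 → replaces 14 → [1, 2, 5]
8 → extends → [1, 2, 5, 8]
11 → extends → [1, 2, 5, 8, 11]
6 → replaces 8 → [1, 2, 5, 6, 11]
12 → extends → [1, 2, 5, 6, 11, 12]
Six tails, so the longest strictly increasing subsequence has length 6 (e.g. 1, 2, 5, 8, 11, 12).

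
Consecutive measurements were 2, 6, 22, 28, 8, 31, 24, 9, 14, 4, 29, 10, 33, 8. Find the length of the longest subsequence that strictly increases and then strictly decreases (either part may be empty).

inc[i] = longest strictly increasing subsequence ending at i; dec[i] = longest strictly decreasing subsequence starting at i:
i:      1  2  3  4  5  6  7  8  9 10 11 12 13 14
a[i]:   2  6 22 28  8 31 24  9 14  4 29 10 33  8
inc:    1  2  3  4  3  5  4  4  5  2  6  5  7  3
dec:    1  2  4  5  2  5  4  2  3  1  3  2  2  1
Best peak at i=6 (value 31): inc=5, dec=5, length 5+5−1 = 9.

9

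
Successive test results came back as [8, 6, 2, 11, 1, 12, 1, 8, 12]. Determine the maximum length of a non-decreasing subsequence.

Let dp[i] be the length of the longest such subsequence ending at index i:
i:      1  2  3  4  5  6  7  8  9
a[i]:   8  6  2 11  1 12  1  8 12
dp:     1  1  1  2  1  3  2  3  4
Maximum dp value is 4.

4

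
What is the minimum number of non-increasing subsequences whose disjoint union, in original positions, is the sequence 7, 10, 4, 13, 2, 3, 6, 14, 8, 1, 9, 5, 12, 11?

6

The minimum number of non-increasing subsequences covering a sequence equals the length of its longest strictly increasing subsequence.
LIS length is 6 (e.g. 2, 3, 6, 8, 9, 12), so 6 piles are needed.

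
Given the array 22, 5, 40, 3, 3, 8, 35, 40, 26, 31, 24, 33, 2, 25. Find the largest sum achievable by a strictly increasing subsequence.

112

Let S[i] be the best sum of a strictly increasing subsequence ending at i:
i:       1   2   3   4   5   6   7   8   9  10  11  12  13  14
a[i]:   22   5  40   3   3   8  35  40  26  31  24  33   2  25
S:      22   5  62   3   3  13  57  97  48  79  46 112   2  71
Maximum is 112 (e.g. 22 + 26 + 31 + 33).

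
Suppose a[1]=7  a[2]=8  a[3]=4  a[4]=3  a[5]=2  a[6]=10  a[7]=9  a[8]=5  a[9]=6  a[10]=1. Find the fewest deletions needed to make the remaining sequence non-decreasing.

7

Fewest deletions = n − (longest non-decreasing subsequence).
Patience tails:
7 → extends → [7]
8 → extends → [7, 8]
4 → replaces 7 → [4, 8]
3 → replaces 4 → [3, 8]
2 → replaces 3 → [2, 8]
10 → extends → [2, 8, 10]
9 → replaces 10 → [2, 8, 9]
5 → replaces 8 → [2, 5, 9]
6 → replaces 9 → [2, 5, 6]
1 → replaces 2 → [1, 5, 6]
Longest non-decreasing subsequence has length 3, so deletions = 10 − 3 = 7.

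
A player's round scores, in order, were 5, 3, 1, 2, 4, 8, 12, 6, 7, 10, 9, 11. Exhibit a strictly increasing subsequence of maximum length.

1, 2, 4, 6, 7, 10, 11

Patience tails give the LIS length; then backtrack through the dp parents:
5 → extends → [5]
3 → replaces 5 → [3]
1 → replaces 3 → [1]
2 → extends → [1, 2]
4 → extends → [1, 2, 4]
8 → extends → [1, 2, 4, 8]
12 → extends → [1, 2, 4, 8, 12]
6 → replaces 8 → [1, 2, 4, 6, 12]
7 → replaces 12 → [1, 2, 4, 6, 7]
10 → extends → [1, 2, 4, 6, 7, 10]
9 → replaces 10 → [1, 2, 4, 6, 7, 9]
11 → extends → [1, 2, 4, 6, 7, 9, 11]
Length 7; one witness is 1, 2, 4, 6, 7, 10, 11.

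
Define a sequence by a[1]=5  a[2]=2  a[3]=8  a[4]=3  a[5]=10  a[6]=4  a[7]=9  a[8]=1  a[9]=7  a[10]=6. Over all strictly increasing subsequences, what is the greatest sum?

Let S[i] be the best sum of a strictly increasing subsequence ending at i:
i:      1  2  3  4  5  6  7  8  9 10
a[i]:   5  2  8  3 10  4  9  1  7  6
S:      5  2 13  5 23  9 22  1 16 15
Maximum is 23 (e.g. 5 + 8 + 10).

23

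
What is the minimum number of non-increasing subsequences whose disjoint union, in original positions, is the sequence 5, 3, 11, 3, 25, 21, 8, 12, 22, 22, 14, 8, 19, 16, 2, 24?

The minimum number of non-increasing subsequences covering a sequence equals the length of its longest strictly increasing subsequence.
LIS length is 6 (e.g. 5, 11, 12, 14, 19, 24), so 6 piles are needed.

6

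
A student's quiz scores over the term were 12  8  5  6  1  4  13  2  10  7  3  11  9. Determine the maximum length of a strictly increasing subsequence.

Let dp[i] be the length of the longest such subsequence ending at index i:
i:      1  2  3  4  5  6  7  8  9 10 11 12 13
a[i]:  12  8  5  6  1  4 13  2 10  7  3 11  9
dp:     1  1  1  2  1  2  3  2  3  3  3  4  4
Maximum dp value is 4.

4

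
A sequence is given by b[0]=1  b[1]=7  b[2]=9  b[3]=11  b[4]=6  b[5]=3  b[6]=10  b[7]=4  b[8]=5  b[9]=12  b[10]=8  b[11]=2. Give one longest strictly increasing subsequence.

1, 7, 9, 11, 12

Patience tails give the LIS length; then backtrack through the dp parents:
1 → extends → [1]
7 → extends → [1, 7]
9 → extends → [1, 7, 9]
11 → extends → [1, 7, 9, 11]
6 → replaces 7 → [1, 6, 9, 11]
3 → replaces 6 → [1, 3, 9, 11]
10 → replaces 11 → [1, 3, 9, 10]
4 → replaces 9 → [1, 3, 4, 10]
5 → replaces 10 → [1, 3, 4, 5]
12 → extends → [1, 3, 4, 5, 12]
8 → replaces 12 → [1, 3, 4, 5, 8]
2 → replaces 3 → [1, 2, 4, 5, 8]
Length 5; one witness is 1, 7, 9, 11, 12.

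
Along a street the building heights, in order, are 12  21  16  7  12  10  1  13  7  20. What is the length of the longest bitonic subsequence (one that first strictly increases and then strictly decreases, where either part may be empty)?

6

inc[i] = longest strictly increasing subsequence ending at i; dec[i] = longest strictly decreasing subsequence starting at i:
i:      1  2  3  4  5  6  7  8  9 10
a[i]:  12 21 16  7 12 10  1 13  7 20
inc:    1  2  2  1  2  2  1  3  2  4
dec:    3  5  4  2  3  2  1  2  1  1
Best peak at i=2 (value 21): inc=2, dec=5, length 2+5−1 = 6.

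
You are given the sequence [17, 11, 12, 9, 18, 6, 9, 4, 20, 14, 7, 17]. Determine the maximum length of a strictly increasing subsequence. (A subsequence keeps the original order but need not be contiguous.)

Let dp[i] be the length of the longest such subsequence ending at index i:
i:      1  2  3  4  5  6  7  8  9 10 11 12
a[i]:  17 11 12  9 18  6  9  4 20 14  7 17
dp:     1  1  2  1  3  1  2  1  4  3  2  4
Maximum dp value is 4.

4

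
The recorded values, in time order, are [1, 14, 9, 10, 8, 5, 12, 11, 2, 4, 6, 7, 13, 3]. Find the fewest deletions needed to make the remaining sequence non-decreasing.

8

Fewest deletions = n − (longest non-decreasing subsequence).
Patience tails:
1 → extends → [1]
14 → extends → [1, 14]
9 → replaces 14 → [1, 9]
10 → extends → [1, 9, 10]
8 → replaces 9 → [1, 8, 10]
5 → replaces 8 → [1, 5, 10]
12 → extends → [1, 5, 10, 12]
11 → replaces 12 → [1, 5, 10, 11]
2 → replaces 5 → [1, 2, 10, 11]
4 → replaces 10 → [1, 2, 4, 11]
6 → replaces 11 → [1, 2, 4, 6]
7 → extends → [1, 2, 4, 6, 7]
13 → extends → [1, 2, 4, 6, 7, 13]
3 → replaces 4 → [1, 2, 3, 6, 7, 13]
Longest non-decreasing subsequence has length 6, so deletions = 14 − 6 = 8.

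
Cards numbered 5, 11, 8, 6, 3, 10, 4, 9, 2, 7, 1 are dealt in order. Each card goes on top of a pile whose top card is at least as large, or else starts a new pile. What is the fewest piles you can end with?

3

The minimum number of non-increasing subsequences covering a sequence equals the length of its longest strictly increasing subsequence.
LIS length is 3 (e.g. 5, 8, 10), so 3 piles are needed.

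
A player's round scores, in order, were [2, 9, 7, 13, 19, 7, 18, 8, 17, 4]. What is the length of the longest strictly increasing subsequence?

4

Track the smallest tail for each achievable length (strict):
2 → extends → [2]
9 → extends → [2, 9]
7 → replaces 9 → [2, 7]
13 → extends → [2, 7, 13]
19 → extends → [2, 7, 13, 19]
7 → already a tail → [2, 7, 13, 19]
18 → replaces 19 → [2, 7, 13, 18]
8 → replaces 13 → [2, 7, 8, 18]
17 → replaces 18 → [2, 7, 8, 17]
4 → replaces 7 → [2, 4, 8, 17]
Four tails, so the longest strictly increasing subsequence has length 4 (e.g. 2, 9, 13, 19).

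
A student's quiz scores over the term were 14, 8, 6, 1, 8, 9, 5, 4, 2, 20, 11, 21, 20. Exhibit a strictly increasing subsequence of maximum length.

6, 8, 9, 20, 21

Patience tails give the LIS length; then backtrack through the dp parents:
14 → extends → [14]
8 → replaces 14 → [8]
6 → replaces 8 → [6]
1 → replaces 6 → [1]
8 → extends → [1, 8]
9 → extends → [1, 8, 9]
5 → replaces 8 → [1, 5, 9]
4 → replaces 5 → [1, 4, 9]
2 → replaces 4 → [1, 2, 9]
20 → extends → [1, 2, 9, 20]
11 → replaces 20 → [1, 2, 9, 11]
21 → extends → [1, 2, 9, 11, 21]
20 → replaces 21 → [1, 2, 9, 11, 20]
Length 5; one witness is 6, 8, 9, 20, 21.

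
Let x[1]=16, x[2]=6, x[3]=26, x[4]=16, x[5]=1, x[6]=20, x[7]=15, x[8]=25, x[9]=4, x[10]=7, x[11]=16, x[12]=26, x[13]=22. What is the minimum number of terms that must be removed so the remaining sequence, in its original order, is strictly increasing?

Fewest deletions = n − (longest strictly increasing subsequence).
i:      1  2  3  4  5  6  7  8  9 10 11 12 13
x[i]:  16  6 26 16  1 20 15 25  4  7 16 26 22
dp:     1  1  2  2  1  3  2  4  2  3  4  5  5
max dp = 5, so deletions = 13 − 5 = 8.

8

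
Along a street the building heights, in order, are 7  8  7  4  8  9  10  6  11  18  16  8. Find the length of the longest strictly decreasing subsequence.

Negate each value so 'decreasing' becomes 'increasing', then run patience tails on the negated sequence:
-7 → extends → [-7]
-8 → replaces -7 → [-8]
-7 → extends → [-8, -7]
-4 → extends → [-8, -7, -4]
-8 → already a tail → [-8, -7, -4]
-9 → replaces -8 → [-9, -7, -4]
-10 → replaces -9 → [-10, -7, -4]
-6 → replaces -4 → [-10, -7, -6]
-11 → replaces -10 → [-11, -7, -6]
-18 → replaces -11 → [-18, -7, -6]
-16 → replaces -7 → [-18, -16, -6]
-8 → replaces -6 → [-18, -16, -8]
Three tails, so the longest strictly decreasing subsequence of the original has length 3.

3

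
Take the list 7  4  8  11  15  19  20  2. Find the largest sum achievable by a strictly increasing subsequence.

Let S[i] be the best sum of a strictly increasing subsequence ending at i:
i:      1  2  3  4  5  6  7  8
a[i]:   7  4  8 11 15 19 20  2
S:      7  4 15 26 41 60 80  2
Maximum is 80 (e.g. 7 + 8 + 11 + 15 + 19 + 20).

80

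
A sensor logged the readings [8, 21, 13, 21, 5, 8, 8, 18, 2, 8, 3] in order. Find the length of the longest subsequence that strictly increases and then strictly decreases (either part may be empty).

inc[i] = longest strictly increasing subsequence ending at i; dec[i] = longest strictly decreasing subsequence starting at i:
i:      1  2  3  4  5  6  7  8  9 10 11
a[i]:   8 21 13 21  5  8  8 18  2  8  3
inc:    1  2  2  3  1  2  2  3  1  2  2
dec:    3  4  3  4  2  2  2  3  1  2  1
Best peak at i=4 (value 21): inc=3, dec=4, length 3+4−1 = 6.

6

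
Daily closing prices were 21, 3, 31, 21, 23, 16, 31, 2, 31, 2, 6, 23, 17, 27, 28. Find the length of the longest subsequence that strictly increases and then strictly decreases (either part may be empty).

inc[i] = longest strictly increasing subsequence ending at i; dec[i] = longest strictly decreasing subsequence starting at i:
i:      1  2  3  4  5  6  7  8  9 10 11 12 13 14 15
a[i]:  21  3 31 21 23 16 31  2 31  2  6 23 17 27 28
inc:    1  1  2  2  3  2  4  1  4  1  2  3  3  4  5
dec:    3  2  4  3  3  2  3  1  3  1  1  2  1  1  1
Best peak at i=7 (value 31): inc=4, dec=3, length 4+3−1 = 6.

6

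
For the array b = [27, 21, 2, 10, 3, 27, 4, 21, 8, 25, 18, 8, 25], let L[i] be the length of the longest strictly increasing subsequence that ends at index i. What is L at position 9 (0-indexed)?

dp[i] = 1 + max{dp[j] : j<i, b[j]<b[i]} (or 1 if no such j):
i:      0  1  2  3  4  5  6  7  8  9 10 11 12
b[i]:  27 21  2 10  3 27  4 21  8 25 18  8 25
dp:     1  1  1  2  2  3  3  4  4  5  5  4  6
At index 9 the value is 5.

5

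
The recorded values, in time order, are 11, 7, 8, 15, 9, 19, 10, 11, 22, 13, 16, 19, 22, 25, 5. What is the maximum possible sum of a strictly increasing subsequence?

140

Let S[i] be the best sum of a strictly increasing subsequence ending at i:
i:       1   2   3   4   5   6   7   8   9  10  11  12  13  14  15
a[i]:   11   7   8  15   9  19  10  11  22  13  16  19  22  25   5
S:      11   7  15  30  24  49  34  45  71  58  74  93 115 140   5
Maximum is 140 (e.g. 7 + 8 + 9 + 10 + 11 + 13 + 16 + 19 + 22 + 25).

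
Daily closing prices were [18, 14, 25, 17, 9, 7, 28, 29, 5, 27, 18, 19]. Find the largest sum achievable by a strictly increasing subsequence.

Let S[i] be the best sum of a strictly increasing subsequence ending at i:
i:       1   2   3   4   5   6   7   8   9  10  11  12
a[i]:   18  14  25  17   9   7  28  29   5  27  18  19
S:      18  14  43  31   9   7  71 100   5  70  49  68
Maximum is 100 (e.g. 18 + 25 + 28 + 29).

100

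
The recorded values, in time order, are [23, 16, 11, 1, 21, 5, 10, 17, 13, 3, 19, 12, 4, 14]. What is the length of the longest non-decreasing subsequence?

5

Let dp[i] be the length of the longest such subsequence ending at index i:
i:      1  2  3  4  5  6  7  8  9 10 11 12 13 14
a[i]:  23 16 11  1 21  5 10 17 13  3 19 12  4 14
dp:     1  1  1  1  2  2  3  4  4  2  5  4  3  5
Maximum dp value is 5.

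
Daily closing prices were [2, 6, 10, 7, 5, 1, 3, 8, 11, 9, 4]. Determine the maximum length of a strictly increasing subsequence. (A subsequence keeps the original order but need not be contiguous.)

5

Let dp[i] be the length of the longest such subsequence ending at index i:
i:      1  2  3  4  5  6  7  8  9 10 11
a[i]:   2  6 10  7  5  1  3  8 11  9  4
dp:     1  2  3  3  2  1  2  4  5  5  3
Maximum dp value is 5.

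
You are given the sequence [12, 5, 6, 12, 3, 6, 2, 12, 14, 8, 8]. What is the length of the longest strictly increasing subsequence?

4

Track the smallest tail for each achievable length (strict):
12 → extends → [12]
5 → replaces 12 → [5]
6 → extends → [5, 6]
12 → extends → [5, 6, 12]
3 → replaces 5 → [3, 6, 12]
6 → already a tail → [3, 6, 12]
2 → replaces 3 → [2, 6, 12]
12 → already a tail → [2, 6, 12]
14 → extends → [2, 6, 12, 14]
8 → replaces 12 → [2, 6, 8, 14]
8 → already a tail → [2, 6, 8, 14]
Four tails, so the longest strictly increasing subsequence has length 4 (e.g. 5, 6, 12, 14).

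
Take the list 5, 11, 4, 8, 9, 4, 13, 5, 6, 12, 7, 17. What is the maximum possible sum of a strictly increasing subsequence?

52

Let S[i] be the best sum of a strictly increasing subsequence ending at i:
i:      1  2  3  4  5  6  7  8  9 10 11 12
a[i]:   5 11  4  8  9  4 13  5  6 12  7 17
S:      5 16  4 13 22  4 35  9 15 34 22 52
Maximum is 52 (e.g. 5 + 8 + 9 + 13 + 17).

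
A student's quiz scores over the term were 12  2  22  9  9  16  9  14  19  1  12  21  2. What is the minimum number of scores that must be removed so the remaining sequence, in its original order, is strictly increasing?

8

Fewest deletions = n − (longest strictly increasing subsequence).
i:      1  2  3  4  5  6  7  8  9 10 11 12 13
a[i]:  12  2 22  9  9 16  9 14 19  1 12 21  2
dp:     1  1  2  2  2  3  2  3  4  1  3  5  2
max dp = 5, so deletions = 13 − 5 = 8.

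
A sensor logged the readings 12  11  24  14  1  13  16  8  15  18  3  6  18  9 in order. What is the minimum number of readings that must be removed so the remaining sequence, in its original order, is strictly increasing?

10

Fewest deletions = n − (longest strictly increasing subsequence).
Patience tails:
12 → extends → [12]
11 → replaces 12 → [11]
24 → extends → [11, 24]
14 → replaces 24 → [11, 14]
1 → replaces 11 → [1, 14]
13 → replaces 14 → [1, 13]
16 → extends → [1, 13, 16]
8 → replaces 13 → [1, 8, 16]
15 → replaces 16 → [1, 8, 15]
18 → extends → [1, 8, 15, 18]
3 → replaces 8 → [1, 3, 15, 18]
6 → replaces 15 → [1, 3, 6, 18]
18 → already a tail → [1, 3, 6, 18]
9 → replaces 18 → [1, 3, 6, 9]
Longest strictly increasing subsequence has length 4, so deletions = 14 − 4 = 10.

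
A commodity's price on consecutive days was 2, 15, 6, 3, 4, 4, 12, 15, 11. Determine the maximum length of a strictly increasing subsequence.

5

Track the smallest tail for each achievable length (strict):
2 → extends → [2]
15 → extends → [2, 15]
6 → replaces 15 → [2, 6]
3 → replaces 6 → [2, 3]
4 → extends → [2, 3, 4]
4 → already a tail → [2, 3, 4]
12 → extends → [2, 3, 4, 12]
15 → extends → [2, 3, 4, 12, 15]
11 → replaces 12 → [2, 3, 4, 11, 15]
Five tails, so the longest strictly increasing subsequence has length 5 (e.g. 2, 3, 4, 12, 15).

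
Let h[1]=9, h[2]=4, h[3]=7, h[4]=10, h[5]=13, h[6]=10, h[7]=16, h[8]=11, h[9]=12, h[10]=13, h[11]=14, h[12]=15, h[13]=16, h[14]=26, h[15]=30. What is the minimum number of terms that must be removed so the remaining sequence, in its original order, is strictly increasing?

Fewest deletions = n − (longest strictly increasing subsequence).
i:      1  2  3  4  5  6  7  8  9 10 11 12 13 14 15
h[i]:   9  4  7 10 13 10 16 11 12 13 14 15 16 26 30
dp:     1  1  2  3  4  3  5  4  5  6  7  8  9 10 11
max dp = 11, so deletions = 15 − 11 = 4.

4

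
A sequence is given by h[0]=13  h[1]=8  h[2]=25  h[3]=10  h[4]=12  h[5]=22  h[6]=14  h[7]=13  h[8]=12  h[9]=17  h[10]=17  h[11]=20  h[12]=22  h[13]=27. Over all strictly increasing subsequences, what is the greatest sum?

130

Let S[i] be the best sum of a strictly increasing subsequence ending at i:
i:       0   1   2   3   4   5   6   7   8   9  10  11  12  13
h[i]:   13   8  25  10  12  22  14  13  12  17  17  20  22  27
S:      13   8  38  18  30  52  44  43  30  61  61  81 103 130
Maximum is 130 (e.g. 8 + 10 + 12 + 14 + 17 + 20 + 22 + 27).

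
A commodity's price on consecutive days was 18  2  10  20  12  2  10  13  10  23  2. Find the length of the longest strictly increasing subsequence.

5

Track the smallest tail for each achievable length (strict):
18 → extends → [18]
2 → replaces 18 → [2]
10 → extends → [2, 10]
20 → extends → [2, 10, 20]
12 → replaces 20 → [2, 10, 12]
2 → already a tail → [2, 10, 12]
10 → already a tail → [2, 10, 12]
13 → extends → [2, 10, 12, 13]
10 → already a tail → [2, 10, 12, 13]
23 → extends → [2, 10, 12, 13, 23]
2 → already a tail → [2, 10, 12, 13, 23]
Five tails, so the longest strictly increasing subsequence has length 5 (e.g. 2, 10, 12, 13, 23).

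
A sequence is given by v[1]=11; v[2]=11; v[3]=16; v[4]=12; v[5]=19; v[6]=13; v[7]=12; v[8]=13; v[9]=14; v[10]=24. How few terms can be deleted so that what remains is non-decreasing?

Fewest deletions = n − (longest non-decreasing subsequence).
i:      1  2  3  4  5  6  7  8  9 10
v[i]:  11 11 16 12 19 13 12 13 14 24
dp:     1  2  3  3  4  4  4  5  6  7
max dp = 7, so deletions = 10 − 7 = 3.

3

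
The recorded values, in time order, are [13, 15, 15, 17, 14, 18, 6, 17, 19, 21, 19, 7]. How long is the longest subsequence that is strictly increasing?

6

Track the smallest tail for each achievable length (strict):
13 → extends → [13]
15 → extends → [13, 15]
15 → already a tail → [13, 15]
17 → extends → [13, 15, 17]
14 → replaces 15 → [13, 14, 17]
18 → extends → [13, 14, 17, 18]
6 → replaces 13 → [6, 14, 17, 18]
17 → already a tail → [6, 14, 17, 18]
19 → extends → [6, 14, 17, 18, 19]
21 → extends → [6, 14, 17, 18, 19, 21]
19 → already a tail → [6, 14, 17, 18, 19, 21]
7 → replaces 14 → [6, 7, 17, 18, 19, 21]
Six tails, so the longest strictly increasing subsequence has length 6 (e.g. 13, 15, 17, 18, 19, 21).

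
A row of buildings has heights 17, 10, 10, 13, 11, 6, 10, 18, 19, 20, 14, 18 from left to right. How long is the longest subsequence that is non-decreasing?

6

Track the smallest tail for each achievable length (allowing ties):
17 → extends → [17]
10 → replaces 17 → [10]
10 → extends → [10, 10]
13 → extends → [10, 10, 13]
11 → replaces 13 → [10, 10, 11]
6 → replaces 10 → [6, 10, 11]
10 → replaces 11 → [6, 10, 10]
18 → extends → [6, 10, 10, 18]
19 → extends → [6, 10, 10, 18, 19]
20 → extends → [6, 10, 10, 18, 19, 20]
14 → replaces 18 → [6, 10, 10, 14, 19, 20]
18 → replaces 19 → [6, 10, 10, 14, 18, 20]
Six tails, so the longest non-decreasing subsequence has length 6 (e.g. 10, 10, 13, 18, 19, 20).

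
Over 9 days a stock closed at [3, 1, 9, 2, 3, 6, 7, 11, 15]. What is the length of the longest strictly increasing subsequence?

7

Let dp[i] be the length of the longest such subsequence ending at index i:
i:      1  2  3  4  5  6  7  8  9
a[i]:   3  1  9  2  3  6  7 11 15
dp:     1  1  2  2  3  4  5  6  7
Maximum dp value is 7.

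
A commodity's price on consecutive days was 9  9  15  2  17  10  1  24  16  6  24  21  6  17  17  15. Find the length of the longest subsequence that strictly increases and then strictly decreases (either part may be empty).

7

inc[i] = longest strictly increasing subsequence ending at i; dec[i] = longest strictly decreasing subsequence starting at i:
i:      1  2  3  4  5  6  7  8  9 10 11 12 13 14 15 16
a[i]:   9  9 15  2 17 10  1 24 16  6 24 21  6 17 17 15
inc:    1  1  2  1  3  2  1  4  3  2  4  4  2  4  4  3
dec:    3  3  3  2  3  2  1  4  2  1  4  3  1  2  2  1
Best peak at i=8 (value 24): inc=4, dec=4, length 4+4−1 = 7.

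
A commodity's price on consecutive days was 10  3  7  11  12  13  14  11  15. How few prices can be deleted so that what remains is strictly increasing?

Fewest deletions = n − (longest strictly increasing subsequence).
Patience tails:
10 → extends → [10]
3 → replaces 10 → [3]
7 → extends → [3, 7]
11 → extends → [3, 7, 11]
12 → extends → [3, 7, 11, 12]
13 → extends → [3, 7, 11, 12, 13]
14 → extends → [3, 7, 11, 12, 13, 14]
11 → already a tail → [3, 7, 11, 12, 13, 14]
15 → extends → [3, 7, 11, 12, 13, 14, 15]
Longest strictly increasing subsequence has length 7, so deletions = 9 − 7 = 2.

2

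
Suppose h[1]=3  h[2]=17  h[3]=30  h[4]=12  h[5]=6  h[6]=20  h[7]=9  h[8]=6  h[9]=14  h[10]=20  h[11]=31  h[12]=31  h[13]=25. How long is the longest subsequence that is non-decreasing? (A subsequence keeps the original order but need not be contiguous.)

7

Let dp[i] be the length of the longest such subsequence ending at index i:
i:      1  2  3  4  5  6  7  8  9 10 11 12 13
h[i]:   3 17 30 12  6 20  9  6 14 20 31 31 25
dp:     1  2  3  2  2  3  3  3  4  5  6  7  6
Maximum dp value is 7.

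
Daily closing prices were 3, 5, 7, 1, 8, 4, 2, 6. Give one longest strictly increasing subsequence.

3, 5, 7, 8

Patience tails give the LIS length; then backtrack through the dp parents:
3 → extends → [3]
5 → extends → [3, 5]
7 → extends → [3, 5, 7]
1 → replaces 3 → [1, 5, 7]
8 → extends → [1, 5, 7, 8]
4 → replaces 5 → [1, 4, 7, 8]
2 → replaces 4 → [1, 2, 7, 8]
6 → replaces 7 → [1, 2, 6, 8]
Length 4; one witness is 3, 5, 7, 8.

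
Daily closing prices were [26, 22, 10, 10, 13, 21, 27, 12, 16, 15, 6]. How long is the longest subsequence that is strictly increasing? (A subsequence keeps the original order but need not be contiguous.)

4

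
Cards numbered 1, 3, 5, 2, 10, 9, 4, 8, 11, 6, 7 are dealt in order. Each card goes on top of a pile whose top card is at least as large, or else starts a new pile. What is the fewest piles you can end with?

5

The minimum number of non-increasing subsequences covering a sequence equals the length of its longest strictly increasing subsequence.
LIS length is 5 (e.g. 1, 3, 5, 10, 11), so 5 piles are needed.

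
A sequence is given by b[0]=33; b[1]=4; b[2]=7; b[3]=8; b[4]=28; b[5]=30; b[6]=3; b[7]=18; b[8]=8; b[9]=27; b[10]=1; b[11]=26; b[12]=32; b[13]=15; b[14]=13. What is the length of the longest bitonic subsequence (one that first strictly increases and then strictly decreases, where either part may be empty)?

inc[i] = longest strictly increasing subsequence ending at i; dec[i] = longest strictly decreasing subsequence starting at i:
i:      0  1  2  3  4  5  6  7  8  9 10 11 12 13 14
b[i]:  33  4  7  8 28 30  3 18  8 27  1 26 32 15 13
inc:    1  1  2  3  4  5  1  4  3  5  1  5  6  4  4
dec:    6  3  3  3  5  5  2  3  2  4  1  3  3  2  1
Best peak at i=5 (value 30): inc=5, dec=5, length 5+5−1 = 9.

9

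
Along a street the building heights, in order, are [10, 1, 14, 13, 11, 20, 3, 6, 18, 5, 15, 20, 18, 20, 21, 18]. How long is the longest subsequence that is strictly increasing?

7

Track the smallest tail for each achievable length (strict):
10 → extends → [10]
1 → replaces 10 → [1]
14 → extends → [1, 14]
13 → replaces 14 → [1, 13]
11 → replaces 13 → [1, 11]
20 → extends → [1, 11, 20]
3 → replaces 11 → [1, 3, 20]
6 → replaces 20 → [1, 3, 6]
18 → extends → [1, 3, 6, 18]
5 → replaces 6 → [1, 3, 5, 18]
15 → replaces 18 → [1, 3, 5, 15]
20 → extends → [1, 3, 5, 15, 20]
18 → replaces 20 → [1, 3, 5, 15, 18]
20 → extends → [1, 3, 5, 15, 18, 20]
21 → extends → [1, 3, 5, 15, 18, 20, 21]
18 → already a tail → [1, 3, 5, 15, 18, 20, 21]
Seven tails, so the longest strictly increasing subsequence has length 7 (e.g. 1, 3, 6, 15, 18, 20, 21).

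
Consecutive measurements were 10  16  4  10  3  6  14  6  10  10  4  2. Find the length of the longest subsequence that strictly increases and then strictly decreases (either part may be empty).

6

inc[i] = longest strictly increasing subsequence ending at i; dec[i] = longest strictly decreasing subsequence starting at i:
i:      1  2  3  4  5  6  7  8  9 10 11 12
a[i]:  10 16  4 10  3  6 14  6 10 10  4  2
inc:    1  2  1  2  1  2  3  2  3  3  2  1
dec:    4  5  3  4  2  3  4  3  3  3  2  1
Best peak at i=2 (value 16): inc=2, dec=5, length 2+5−1 = 6.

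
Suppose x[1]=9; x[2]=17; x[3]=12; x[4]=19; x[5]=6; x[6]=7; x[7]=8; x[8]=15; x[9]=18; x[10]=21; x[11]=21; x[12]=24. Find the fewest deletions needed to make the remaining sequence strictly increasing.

5

Fewest deletions = n − (longest strictly increasing subsequence).
Patience tails:
9 → extends → [9]
17 → extends → [9, 17]
12 → replaces 17 → [9, 12]
19 → extends → [9, 12, 19]
6 → replaces 9 → [6, 12, 19]
7 → replaces 12 → [6, 7, 19]
8 → replaces 19 → [6, 7, 8]
15 → extends → [6, 7, 8, 15]
18 → extends → [6, 7, 8, 15, 18]
21 → extends → [6, 7, 8, 15, 18, 21]
21 → already a tail → [6, 7, 8, 15, 18, 21]
24 → extends → [6, 7, 8, 15, 18, 21, 24]
Longest strictly increasing subsequence has length 7, so deletions = 12 − 7 = 5.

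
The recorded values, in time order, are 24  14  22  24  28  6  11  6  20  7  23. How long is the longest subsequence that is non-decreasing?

4

Track the smallest tail for each achievable length (allowing ties):
24 → extends → [24]
14 → replaces 24 → [14]
22 → extends → [14, 22]
24 → extends → [14, 22, 24]
28 → extends → [14, 22, 24, 28]
6 → replaces 14 → [6, 22, 24, 28]
11 → replaces 22 → [6, 11, 24, 28]
6 → replaces 11 → [6, 6, 24, 28]
20 → replaces 24 → [6, 6, 20, 28]
7 → replaces 20 → [6, 6, 7, 28]
23 → replaces 28 → [6, 6, 7, 23]
Four tails, so the longest non-decreasing subsequence has length 4 (e.g. 14, 22, 24, 28).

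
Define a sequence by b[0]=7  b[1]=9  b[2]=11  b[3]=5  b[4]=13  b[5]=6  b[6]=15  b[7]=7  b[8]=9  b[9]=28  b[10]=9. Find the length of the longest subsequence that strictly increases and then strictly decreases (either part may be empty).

7

inc[i] = longest strictly increasing subsequence ending at i; dec[i] = longest strictly decreasing subsequence starting at i:
i:      0  1  2  3  4  5  6  7  8  9 10
b[i]:   7  9 11  5 13  6 15  7  9 28  9
inc:    1  2  3  1  4  2  5  3  4  6  4
dec:    2  2  2  1  2  1  2  1  1  2  1
Best peak at i=9 (value 28): inc=6, dec=2, length 6+2−1 = 7.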